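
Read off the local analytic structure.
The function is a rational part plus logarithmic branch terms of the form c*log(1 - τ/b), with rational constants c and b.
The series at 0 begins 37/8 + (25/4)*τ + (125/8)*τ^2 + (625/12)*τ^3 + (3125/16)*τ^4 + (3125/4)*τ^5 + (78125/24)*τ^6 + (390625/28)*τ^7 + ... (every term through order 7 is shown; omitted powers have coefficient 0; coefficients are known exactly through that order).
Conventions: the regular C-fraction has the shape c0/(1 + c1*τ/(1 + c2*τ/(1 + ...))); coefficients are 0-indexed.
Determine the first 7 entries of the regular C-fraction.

Taylor coefficients (read off): a_0 = 37/8, a_1 = 25/4, a_2 = 125/8, a_3 = 625/12, a_4 = 3125/16, a_5 = 3125/4, a_6 = 78125/24.
c0 = a_0 = 37/8. Peel one level at a time: if S = 1 + c*τ/S' with S'(0) = 1, then c is the τ-coefficient of S and S' = c*τ/(S - 1).
S_1 = c0/f = 1 + (-50/37)*τ + (-2125/1369)*τ^2 + ...; c1 = -50/37.
S_2 = c1*τ/(S_1 - 1) = 1 + (-85/74)*τ + (-25/12)*τ^2 + ...; c2 = -85/74.
S_3 = c2*τ/(S_2 - 1) = 1 + (-185/102)*τ + (-6475/5202)*τ^2 + ...; c3 = -185/102.
S_4 = c3*τ/(S_3 - 1) = 1 + (-35/51)*τ + (-5/3)*τ^2 + ...; c4 = -35/51.
S_5 = c4*τ/(S_4 - 1) = 1 + (-17/7)*τ + (-17/98)*τ^2 + ...; c5 = -17/7.
S_6 = c5*τ/(S_5 - 1) = 1 + (-1/14)*τ + ...; c6 = -1/14.

The regular C-fraction coefficients are [37/8, -50/37, -85/74, -185/102, -35/51, -17/7, -1/14].


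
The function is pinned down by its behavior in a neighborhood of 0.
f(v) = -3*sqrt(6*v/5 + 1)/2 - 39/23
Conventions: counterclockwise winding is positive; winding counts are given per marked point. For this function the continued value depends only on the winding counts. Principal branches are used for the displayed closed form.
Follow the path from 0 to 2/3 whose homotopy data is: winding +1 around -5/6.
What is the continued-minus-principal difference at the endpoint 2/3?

Continued minus principal equals (9/5)*sqrt(5).

The rational part is single-valued and drops out of the difference; each branch term changes only by its own monodromy.
(-3/2)*sqrt(1 - v/(-5/6)): winding +1 is odd, the square root flips sign, contributing -2*(-3/2)*sqrt(1 - (2/3)/(-5/6)) = -2*(-3/2)*sqrt(9/5) = (9/5)*sqrt(5).
Summing the contributions at v = 2/3 gives (9/5)*sqrt(5).


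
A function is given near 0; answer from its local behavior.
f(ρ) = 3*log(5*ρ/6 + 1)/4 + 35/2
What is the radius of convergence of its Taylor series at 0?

Branch term (3/4)*log(1 - ρ/(-6/5)): its argument vanishes at ρ = -6/5, a logarithmic branch point, modulus 6/5.
The radius of convergence is the smallest modulus among the singular points: 6/5.

The radius of convergence is 6/5.


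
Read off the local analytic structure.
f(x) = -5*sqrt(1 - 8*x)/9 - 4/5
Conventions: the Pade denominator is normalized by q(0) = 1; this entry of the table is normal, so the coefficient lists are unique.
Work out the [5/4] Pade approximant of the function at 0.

Taylor coefficients needed (expand at 0): a_0 = -61/45, a_1 = 20/9, a_2 = 40/9, a_3 = 160/9, a_4 = 800/9, a_5 = 4480/9, a_6 = 8960/3, a_7 = 56320/3, a_8 = 366080/3, a_9 = 7321600/9.
Write the denominator as Q(x) = 1 + q1*x + q2*x^2 + q3*x^3 + q4*x^4. Requiring Q*f - P = O(x^10) with deg P <= 5 kills the coefficients of x^6..x^9 in Q*f:
  x^6: a_6 + q1*a_5 + q2*a_4 + q3*a_3 + q4*a_2 = 0, i.e. 8960/3 + (4480/9)*q1 + (800/9)*q2 + (160/9)*q3 + (40/9)*q4 = 0.
  x^7: a_7 + q1*a_6 + q2*a_5 + q3*a_4 + q4*a_3 = 0, i.e. 56320/3 + (8960/3)*q1 + (4480/9)*q2 + (800/9)*q3 + (160/9)*q4 = 0.
  x^8: a_8 + q1*a_7 + q2*a_6 + q3*a_5 + q4*a_4 = 0, i.e. 366080/3 + (56320/3)*q1 + (8960/3)*q2 + (4480/9)*q3 + (800/9)*q4 = 0.
  x^9: a_9 + q1*a_8 + q2*a_7 + q3*a_6 + q4*a_5 = 0, i.e. 7321600/9 + (366080/3)*q1 + (56320/3)*q2 + (8960/3)*q3 + (4480/9)*q4 = 0.
Solving this linear system: q1 = -16, q2 = 84, q3 = -160, q4 = 80.
The numerator is Q*f truncated at degree 5: P0 = a_0 = -61/45; P1 = a_1 + q1*a_0 = 1076/45; P2 = a_2 + q1*a_1 + q2*a_0 = -6524/45; P3 = a_3 + q1*a_2 + q2*a_1 + q3*a_0 = 3152/9; P4 = a_4 + q1*a_3 + q2*a_2 + q3*a_1 + q4*a_0 = -2576/9; P5 = a_5 + q1*a_4 + q2*a_3 + q3*a_2 + q4*a_1 = 320/9.

The Pade approximant has numerator coefficients [-61/45, 1076/45, -6524/45, 3152/9, -2576/9, 320/9]; denominator coefficients [1, -16, 84, -160, 80].


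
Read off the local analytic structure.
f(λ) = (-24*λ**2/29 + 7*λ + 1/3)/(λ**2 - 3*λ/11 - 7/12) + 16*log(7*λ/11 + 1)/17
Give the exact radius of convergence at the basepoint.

Denominator factor (λ**2 - 3*λ/11 - 7/12): discriminant 874/363, real irrational roots 3/22 + (1/66)*sqrt(2622) and 3/22 - (1/66)*sqrt(2622); poles of order 1, moduli 3/22 + (1/66)*sqrt(2622) and -3/22 + (1/66)*sqrt(2622).
Branch term (16/17)*log(1 - λ/(-11/7)): its argument vanishes at λ = -11/7, a logarithmic branch point, modulus 11/7.
The radius of convergence is the smallest modulus among the singular points: -3/22 + (1/66)*sqrt(2622).

The radius of convergence is -3/22 + (1/66)*sqrt(2622).


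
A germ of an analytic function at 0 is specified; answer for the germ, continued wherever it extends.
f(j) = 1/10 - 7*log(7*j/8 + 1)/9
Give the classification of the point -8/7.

The point is a logarithmic branch point.

The term (-7/9)*log(1 - j/(-8/7)) has argument 1 - -8/7/(-8/7) = 0 at -8/7: a logarithmic (infinitely-sheeted) branch point; the remaining terms are analytic or single-valued there.


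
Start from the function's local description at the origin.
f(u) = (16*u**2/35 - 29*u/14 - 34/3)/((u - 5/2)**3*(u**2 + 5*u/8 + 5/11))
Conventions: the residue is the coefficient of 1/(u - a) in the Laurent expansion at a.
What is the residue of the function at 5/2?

The residue is -2273583488/4312379925.


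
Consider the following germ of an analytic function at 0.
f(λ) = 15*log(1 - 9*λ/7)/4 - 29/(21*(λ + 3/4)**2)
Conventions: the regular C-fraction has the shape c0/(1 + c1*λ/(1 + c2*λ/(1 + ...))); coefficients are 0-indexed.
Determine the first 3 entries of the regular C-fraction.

The regular C-fraction coefficients are [-464/189, 3913/5568, 1324237673/152513088].

Taylor coefficients (expand at 0): a_0 = -464/189, a_1 = 559/324, a_2 = -514159/31752.
c0 = a_0 = -464/189. Peel one level at a time: if S = 1 + c*λ/S' with S'(0) = 1, then c is the λ-coefficient of S and S' = c*λ/(S - 1).
S_1 = c0/f = 1 + (3913/5568)*λ + (-1324237673/217018368)*λ^2 + ...; c1 = 3913/5568.
S_2 = c1*λ/(S_1 - 1) = 1 + (1324237673/152513088)*λ + ...; c2 = 1324237673/152513088.


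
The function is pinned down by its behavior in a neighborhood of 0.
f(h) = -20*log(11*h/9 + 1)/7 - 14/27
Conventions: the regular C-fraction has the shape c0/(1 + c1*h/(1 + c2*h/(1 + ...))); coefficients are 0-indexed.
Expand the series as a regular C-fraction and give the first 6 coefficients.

Taylor coefficients (expand at 0): a_0 = -14/27, a_1 = -220/63, a_2 = 1210/567, a_3 = -26620/15309, a_4 = 73205/45927, a_5 = -644204/413343.
c0 = a_0 = -14/27. Peel one level at a time: if S = 1 + c*h/S' with S'(0) = 1, then c is the h-coefficient of S and S' = c*h/(S - 1).
S_1 = c0/f = 1 + (-330/49)*h + (356345/7203)*h^2 + ...; c1 = -330/49.
S_2 = c1*h/(S_1 - 1) = 1 + (6479/882)*h + (-121/972)*h^2 + ...; c2 = 6479/882.
S_3 = c2*h/(S_2 - 1) = 1 + (539/31806)*h + (-5093011/505810818)*h^2 + ...; c3 = 539/31806.
S_4 = c3*h/(S_3 - 1) = 1 + (9449/15903)*h + (-121/1215)*h^2 + ...; c4 = 9449/15903.
S_5 = c4*h/(S_4 - 1) = 1 + (6479/38655)*h + ...; c5 = 6479/38655.

The regular C-fraction coefficients are [-14/27, -330/49, 6479/882, 539/31806, 9449/15903, 6479/38655].


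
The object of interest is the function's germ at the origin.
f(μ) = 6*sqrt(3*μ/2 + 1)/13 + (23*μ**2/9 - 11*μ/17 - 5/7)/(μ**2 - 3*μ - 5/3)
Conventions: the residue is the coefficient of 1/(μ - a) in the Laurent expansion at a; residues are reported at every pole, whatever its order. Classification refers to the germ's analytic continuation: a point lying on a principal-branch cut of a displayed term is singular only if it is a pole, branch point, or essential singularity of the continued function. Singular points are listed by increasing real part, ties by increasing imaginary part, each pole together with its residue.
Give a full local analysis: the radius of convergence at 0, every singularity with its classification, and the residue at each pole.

Radius of convergence at 0: -3/2 + (1/6)*sqrt(141).
At -2/3: an algebraic (square-root) branch point.
At 3/2 - (1/6)*sqrt(141): a pole of order 1; residue 179/51 - (45221/151011)*sqrt(141).
At 3/2 + (1/6)*sqrt(141): a pole of order 1; residue 179/51 + (45221/151011)*sqrt(141).

Denominator factor (μ**2 - 3*μ - 5/3): discriminant 47/3, real irrational roots 3/2 + (1/6)*sqrt(141) and 3/2 - (1/6)*sqrt(141); poles of order 1, moduli 3/2 + (1/6)*sqrt(141) and -3/2 + (1/6)*sqrt(141).
Branch term (6/13)*sqrt(1 - μ/(-2/3)): its argument vanishes at μ = -2/3, a square-root branch point, modulus 2/3.
The radius of convergence is the smallest modulus among the singular points: -3/2 + (1/6)*sqrt(141).
The branch term is analytic at 3/2 - (1/6)*sqrt(141) and contributes nothing to the residue; only the rational part matters.
The factor μ**2 - 3*μ - 5/3 splits as (μ - a)(μ - a') with a = 3/2 - (1/6)*sqrt(141), a' = 3/2 + (1/6)*sqrt(141). At the order-1 pole a set g(μ) = (μ - a)*(rational part) = [23*μ**2/9 - 11*μ/17 - 5/7] / (μ - a').
Simple pole: residue = g(a) at a = 3/2 - (1/6)*sqrt(141), which is 179/51 - (45221/151011)*sqrt(141).
The branch term is analytic at 3/2 + (1/6)*sqrt(141) and contributes nothing to the residue; only the rational part matters.
The factor μ**2 - 3*μ - 5/3 splits as (μ - a)(μ - a') with a = 3/2 + (1/6)*sqrt(141), a' = 3/2 - (1/6)*sqrt(141). At the order-1 pole a set g(μ) = (μ - a)*(rational part) = [23*μ**2/9 - 11*μ/17 - 5/7] / (μ - a').
Simple pole: residue = g(a) at a = 3/2 + (1/6)*sqrt(141), which is 179/51 + (45221/151011)*sqrt(141).
List the singular points by increasing real part (a conjugate pair: the negative imaginary part first).


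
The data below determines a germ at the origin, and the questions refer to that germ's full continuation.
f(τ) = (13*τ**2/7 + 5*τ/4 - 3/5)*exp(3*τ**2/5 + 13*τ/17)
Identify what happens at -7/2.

There is no denominator, hence no pole anywhere.
The factor exp(3*τ**2/5 + 13*τ/17) is entire.
So the germ continues analytically to -7/2.

The point is a regular point.


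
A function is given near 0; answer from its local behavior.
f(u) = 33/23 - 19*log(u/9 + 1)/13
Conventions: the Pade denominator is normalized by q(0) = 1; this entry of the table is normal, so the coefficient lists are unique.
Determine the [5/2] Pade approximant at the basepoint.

The Pade approximant has numerator coefficients [33/23, 1231/18837, -31/3726, -38/199017, 19/7164612, -19/483611310]; denominator coefficients [1, 10/63, 10/1701].

Taylor coefficients needed (expand at 0): a_0 = 33/23, a_1 = -19/117, a_2 = 19/2106, a_3 = -19/28431, a_4 = 19/341172, a_5 = -19/3838185, a_6 = 19/41452398, a_7 = -19/435250179.
Write the denominator as Q(u) = 1 + q1*u + q2*u^2. Requiring Q*f - P = O(u^8) with deg P <= 5 kills the coefficients of u^6..u^7 in Q*f:
  u^6: a_6 + q1*a_5 + q2*a_4 = 0, i.e. 19/41452398 + (-19/3838185)*q1 + (19/341172)*q2 = 0.
  u^7: a_7 + q1*a_6 + q2*a_5 = 0, i.e. -19/435250179 + (19/41452398)*q1 + (-19/3838185)*q2 = 0.
Solving this linear system: q1 = 10/63, q2 = 10/1701.
The numerator is Q*f truncated at degree 5: P0 = a_0 = 33/23; P1 = a_1 + q1*a_0 = 1231/18837; P2 = a_2 + q1*a_1 + q2*a_0 = -31/3726; P3 = a_3 + q1*a_2 + q2*a_1 = -38/199017; P4 = a_4 + q1*a_3 + q2*a_2 = 19/7164612; P5 = a_5 + q1*a_4 + q2*a_3 = -19/483611310.


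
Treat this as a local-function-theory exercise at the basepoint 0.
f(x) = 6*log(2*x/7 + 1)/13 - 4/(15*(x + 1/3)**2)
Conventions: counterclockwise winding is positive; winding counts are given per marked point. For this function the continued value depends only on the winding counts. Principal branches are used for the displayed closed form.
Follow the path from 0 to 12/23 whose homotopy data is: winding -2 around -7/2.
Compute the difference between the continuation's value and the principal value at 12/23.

The rational part is single-valued and drops out of the difference; each branch term changes only by its own monodromy.
(6/13)*log(1 - x/(-7/2)): each positive loop around -7/2 adds 2*pi*i to the log, so winding -2 contributes (6/13)*(-2)*2*pi*i = -(24/13)*pi*i.
Summing the contributions at x = 12/23 gives -(24/13)*pi*i.

Continued minus principal equals -(24/13)*pi*i.


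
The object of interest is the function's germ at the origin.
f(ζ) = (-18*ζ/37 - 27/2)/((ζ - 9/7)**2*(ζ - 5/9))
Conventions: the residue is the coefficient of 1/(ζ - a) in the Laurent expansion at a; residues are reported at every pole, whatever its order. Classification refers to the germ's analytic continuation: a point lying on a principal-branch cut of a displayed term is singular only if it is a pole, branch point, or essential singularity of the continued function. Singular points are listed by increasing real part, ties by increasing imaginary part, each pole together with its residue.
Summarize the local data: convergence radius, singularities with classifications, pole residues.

Denominator factor (ζ - 5/9): pole of order 1 at 5/9, modulus 5/9.
Denominator factor (ζ - 9/7)^2: pole of order 2 at 9/7, modulus 9/7.
The radius of convergence is the smallest modulus among the singular points: 5/9.
At the order-1 pole 5/9 set g(ζ) = (ζ - (5/9))*f(ζ) = (-18*ζ/37 - 27/2)/(ζ - 9/7)**2.
Simple pole: residue = g(a) at a = 5/9, which is -4044411/156584.
At the order-2 pole 9/7 set g(ζ) = (ζ - (9/7))^2*f(ζ) = (-18*ζ/37 - 27/2)/(ζ - 5/9).
Order-2 pole: residue = g'(a); g'(9/7) = 4044411/156584, so the residue is 4044411/156584.
List the singular points by increasing real part (a conjugate pair: the negative imaginary part first).

Radius of convergence at 0: 5/9.
At 5/9: a pole of order 1; residue -4044411/156584.
At 9/7: a pole of order 2; residue 4044411/156584.


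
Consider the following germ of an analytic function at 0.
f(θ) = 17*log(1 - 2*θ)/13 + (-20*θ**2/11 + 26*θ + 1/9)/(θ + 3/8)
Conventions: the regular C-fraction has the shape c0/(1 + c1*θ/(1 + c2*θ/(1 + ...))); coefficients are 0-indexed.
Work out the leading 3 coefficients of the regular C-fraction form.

Taylor coefficients (expand at 0): a_0 = 8/27, a_1 = 69422/1053, a_2 = -6610850/34749.
c0 = a_0 = 8/27. Peel one level at a time: if S = 1 + c*θ/S' with S'(0) = 1, then c is the θ-coefficient of S and S' = c*θ/(S - 1).
S_1 = c0/f = 1 + (-34711/156)*θ + (1491696759/29744)*θ^2 + ...; c1 = -34711/156.
S_2 = c1*θ/(S_1 - 1) = 1 + (4475090277/19854692)*θ + ...; c2 = 4475090277/19854692.

The regular C-fraction coefficients are [8/27, -34711/156, 4475090277/19854692].


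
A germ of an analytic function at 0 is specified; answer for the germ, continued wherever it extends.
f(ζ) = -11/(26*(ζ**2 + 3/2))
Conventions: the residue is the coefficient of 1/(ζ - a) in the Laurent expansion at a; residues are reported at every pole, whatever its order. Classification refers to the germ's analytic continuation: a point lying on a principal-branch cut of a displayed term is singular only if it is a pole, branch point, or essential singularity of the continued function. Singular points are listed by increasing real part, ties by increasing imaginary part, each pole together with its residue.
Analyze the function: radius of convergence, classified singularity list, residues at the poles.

Radius of convergence at 0: (1/2)*sqrt(6).
At -((1/2)*sqrt(6))*i: a pole of order 1; residue -((11/156)*sqrt(6))*i.
At ((1/2)*sqrt(6))*i: a pole of order 1; residue ((11/156)*sqrt(6))*i.

Denominator factor (ζ**2 + 3/2): discriminant -6, complex-conjugate roots ((1/2)*sqrt(6))*i and -((1/2)*sqrt(6))*i; poles of order 1, moduli (1/2)*sqrt(6) and (1/2)*sqrt(6).
The radius of convergence is the smallest modulus among the singular points: (1/2)*sqrt(6).
The factor ζ**2 + 3/2 splits as (ζ - a)(ζ - a') with a = -((1/2)*sqrt(6))*i, a' = ((1/2)*sqrt(6))*i. At the order-1 pole a set g(ζ) = (ζ - a)*f(ζ) = [-11/26] / (ζ - a').
Simple pole: residue = g(a) at a = -((1/2)*sqrt(6))*i, which is -((11/156)*sqrt(6))*i.
The factor ζ**2 + 3/2 splits as (ζ - a)(ζ - a') with a = ((1/2)*sqrt(6))*i, a' = -((1/2)*sqrt(6))*i. At the order-1 pole a set g(ζ) = (ζ - a)*f(ζ) = [-11/26] / (ζ - a').
Simple pole: residue = g(a) at a = ((1/2)*sqrt(6))*i, which is ((11/156)*sqrt(6))*i.
List the singular points by increasing real part (a conjugate pair: the negative imaginary part first).


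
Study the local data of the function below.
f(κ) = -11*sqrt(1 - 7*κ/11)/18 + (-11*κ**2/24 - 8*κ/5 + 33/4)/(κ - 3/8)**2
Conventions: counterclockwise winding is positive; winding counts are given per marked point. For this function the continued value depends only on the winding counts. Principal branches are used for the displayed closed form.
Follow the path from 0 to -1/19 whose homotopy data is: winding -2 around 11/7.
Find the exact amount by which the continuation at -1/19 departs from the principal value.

Continued minus principal equals 0.

The rational part is single-valued and drops out of the difference; each branch term changes only by its own monodromy.
(-11/18)*sqrt(1 - κ/(11/7)): winding -2 is even, the square root returns to the same sheet, contribution 0.
Summing the contributions at κ = -1/19 gives 0.


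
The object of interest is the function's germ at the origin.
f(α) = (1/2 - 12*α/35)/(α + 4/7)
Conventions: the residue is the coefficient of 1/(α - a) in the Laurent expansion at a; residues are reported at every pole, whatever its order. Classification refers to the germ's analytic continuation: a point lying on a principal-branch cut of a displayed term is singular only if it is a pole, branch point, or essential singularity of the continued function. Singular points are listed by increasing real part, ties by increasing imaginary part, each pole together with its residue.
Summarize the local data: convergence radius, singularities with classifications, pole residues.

Denominator factor (α + 4/7): pole of order 1 at -4/7, modulus 4/7.
The radius of convergence is the smallest modulus among the singular points: 4/7.
At the order-1 pole -4/7 set g(α) = (α - (-4/7))*f(α) = 1/2 - 12*α/35.
Simple pole: residue = g(a) at a = -4/7, which is 341/490.

Radius of convergence at 0: 4/7.
At -4/7: a pole of order 1; residue 341/490.


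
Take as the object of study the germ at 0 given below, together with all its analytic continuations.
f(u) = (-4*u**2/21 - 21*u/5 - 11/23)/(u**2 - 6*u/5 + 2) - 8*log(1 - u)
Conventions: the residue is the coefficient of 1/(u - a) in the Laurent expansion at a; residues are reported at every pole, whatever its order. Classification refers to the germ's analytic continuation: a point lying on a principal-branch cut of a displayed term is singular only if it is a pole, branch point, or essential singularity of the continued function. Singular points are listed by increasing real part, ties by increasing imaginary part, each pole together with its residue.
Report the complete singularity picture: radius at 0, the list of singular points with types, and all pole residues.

Denominator factor (u**2 - 6*u/5 + 2): discriminant -164/25, complex-conjugate roots (3/5) + ((1/5)*sqrt(41))*i and (3/5) - ((1/5)*sqrt(41))*i; poles of order 1, moduli sqrt(2) and sqrt(2).
Branch term (-8)*log(1 - u/(1)): its argument vanishes at u = 1, a logarithmic branch point, modulus 1.
The radius of convergence is the smallest modulus among the singular points: 1.
The branch term is analytic at (3/5) - ((1/5)*sqrt(41))*i and contributes nothing to the residue; only the rational part matters.
The factor u**2 - 6*u/5 + 2 splits as (u - a)(u - a') with a = (3/5) - ((1/5)*sqrt(41))*i, a' = (3/5) + ((1/5)*sqrt(41))*i. At the order-1 pole a set g(u) = (u - a)*(rational part) = [-4*u**2/21 - 21*u/5 - 11/23] / (u - a').
Simple pole: residue = g(a) at a = (3/5) - ((1/5)*sqrt(41))*i, which is (-31/14) - ((3326/19803)*sqrt(41))*i.
The branch term is analytic at (3/5) + ((1/5)*sqrt(41))*i and contributes nothing to the residue; only the rational part matters.
The factor u**2 - 6*u/5 + 2 splits as (u - a)(u - a') with a = (3/5) + ((1/5)*sqrt(41))*i, a' = (3/5) - ((1/5)*sqrt(41))*i. At the order-1 pole a set g(u) = (u - a)*(rational part) = [-4*u**2/21 - 21*u/5 - 11/23] / (u - a').
Simple pole: residue = g(a) at a = (3/5) + ((1/5)*sqrt(41))*i, which is (-31/14) + ((3326/19803)*sqrt(41))*i.
List the singular points by increasing real part (a conjugate pair: the negative imaginary part first).

Radius of convergence at 0: 1.
At (3/5) - ((1/5)*sqrt(41))*i: a pole of order 1; residue (-31/14) - ((3326/19803)*sqrt(41))*i.
At (3/5) + ((1/5)*sqrt(41))*i: a pole of order 1; residue (-31/14) + ((3326/19803)*sqrt(41))*i.
At 1: a logarithmic branch point.


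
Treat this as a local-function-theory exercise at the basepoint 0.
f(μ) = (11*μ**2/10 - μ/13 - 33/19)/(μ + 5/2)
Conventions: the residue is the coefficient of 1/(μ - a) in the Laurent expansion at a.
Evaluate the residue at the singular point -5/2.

The residue is 10533/1976.

At the order-1 pole -5/2 set g(μ) = (μ - (-5/2))*f(μ) = 11*μ**2/10 - μ/13 - 33/19.
Simple pole: residue = g(a) at a = -5/2, which is 10533/1976.


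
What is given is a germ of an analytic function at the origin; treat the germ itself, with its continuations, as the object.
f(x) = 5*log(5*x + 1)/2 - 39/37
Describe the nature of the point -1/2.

There is no denominator, hence no pole anywhere.
Branch term log(1 - x/(-1/5)): argument at -1/2 is -3/2, nonzero, so -1/2 is not its branch point (a point on a principal cut is still regular for the continued germ).
So the germ continues analytically to -1/2.

The point is a regular point.


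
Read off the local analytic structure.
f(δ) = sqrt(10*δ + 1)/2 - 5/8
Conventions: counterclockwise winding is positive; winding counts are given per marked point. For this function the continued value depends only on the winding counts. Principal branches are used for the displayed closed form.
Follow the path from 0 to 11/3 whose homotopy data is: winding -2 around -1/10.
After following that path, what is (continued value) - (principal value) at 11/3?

Continued minus principal equals 0.

The rational part is single-valued and drops out of the difference; each branch term changes only by its own monodromy.
(1/2)*sqrt(1 - δ/(-1/10)): winding -2 is even, the square root returns to the same sheet, contribution 0.
Summing the contributions at δ = 11/3 gives 0.


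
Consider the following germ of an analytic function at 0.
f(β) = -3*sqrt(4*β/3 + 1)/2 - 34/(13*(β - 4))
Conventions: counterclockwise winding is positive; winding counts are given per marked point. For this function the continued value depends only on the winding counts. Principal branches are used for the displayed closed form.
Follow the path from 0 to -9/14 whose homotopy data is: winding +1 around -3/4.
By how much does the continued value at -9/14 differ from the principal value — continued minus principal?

The rational part is single-valued and drops out of the difference; each branch term changes only by its own monodromy.
(-3/2)*sqrt(1 - β/(-3/4)): winding +1 is odd, the square root flips sign, contributing -2*(-3/2)*sqrt(1 - (-9/14)/(-3/4)) = -2*(-3/2)*sqrt(1/7) = (3/7)*sqrt(7).
Summing the contributions at β = -9/14 gives (3/7)*sqrt(7).

Continued minus principal equals (3/7)*sqrt(7).


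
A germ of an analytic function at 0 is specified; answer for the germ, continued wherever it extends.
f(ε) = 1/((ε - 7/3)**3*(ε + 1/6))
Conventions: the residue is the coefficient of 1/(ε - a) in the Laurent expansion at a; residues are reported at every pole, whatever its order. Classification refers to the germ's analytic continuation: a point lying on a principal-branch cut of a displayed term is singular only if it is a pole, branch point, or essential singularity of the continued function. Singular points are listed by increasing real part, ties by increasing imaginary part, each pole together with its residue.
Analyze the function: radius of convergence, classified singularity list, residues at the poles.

Radius of convergence at 0: 1/6.
At -1/6: a pole of order 1; residue -8/125.
At 7/3: a pole of order 3; residue 8/125.

Denominator factor (ε - 7/3)^3: pole of order 3 at 7/3, modulus 7/3.
Denominator factor (ε + 1/6): pole of order 1 at -1/6, modulus 1/6.
The radius of convergence is the smallest modulus among the singular points: 1/6.
At the order-1 pole -1/6 set g(ε) = (ε - (-1/6))*f(ε) = (ε - 7/3)**(-3).
Simple pole: residue = g(a) at a = -1/6, which is -8/125.
At the order-3 pole 7/3 set g(ε) = (ε - (7/3))^3*f(ε) = 1/(ε + 1/6).
Order-3 pole: residue = g''(a)/2; g''(7/3) = 16/125, so the residue is 8/125.
List the singular points by increasing real part (a conjugate pair: the negative imaginary part first).


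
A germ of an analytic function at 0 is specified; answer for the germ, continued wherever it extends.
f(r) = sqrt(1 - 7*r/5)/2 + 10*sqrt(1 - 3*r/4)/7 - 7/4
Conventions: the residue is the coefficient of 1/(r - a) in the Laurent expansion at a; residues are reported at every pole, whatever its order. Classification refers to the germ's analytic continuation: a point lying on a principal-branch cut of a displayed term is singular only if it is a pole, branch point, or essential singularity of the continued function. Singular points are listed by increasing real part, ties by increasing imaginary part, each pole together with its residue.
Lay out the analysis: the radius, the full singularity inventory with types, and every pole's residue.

Radius of convergence at 0: 5/7.
At 5/7: an algebraic (square-root) branch point.
At 4/3: an algebraic (square-root) branch point.

Branch term (1/2)*sqrt(1 - r/(5/7)): its argument vanishes at r = 5/7, a square-root branch point, modulus 5/7.
Branch term (10/7)*sqrt(1 - r/(4/3)): its argument vanishes at r = 4/3, a square-root branch point, modulus 4/3.
The radius of convergence is the smallest modulus among the singular points: 5/7.
List the singular points by increasing real part (a conjugate pair: the negative imaginary part first).


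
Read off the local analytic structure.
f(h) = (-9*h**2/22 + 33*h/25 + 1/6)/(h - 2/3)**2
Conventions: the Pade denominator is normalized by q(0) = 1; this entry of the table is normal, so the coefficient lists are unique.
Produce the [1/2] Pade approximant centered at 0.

The Pade approximant has numerator coefficients [3/8, 85827033/27863900]; denominator coefficients [1, -754017/278639, 18326961/12260116].

Taylor coefficients needed (expand at 0): a_0 = 3/8, a_1 = 819/200, a_2 = 92583/8800, a_3 = 49167/2200.
Write the denominator as Q(h) = 1 + q1*h + q2*h^2. Requiring Q*f - P = O(h^4) with deg P <= 1 kills the coefficients of h^2..h^3 in Q*f:
  h^2: a_2 + q1*a_1 + q2*a_0 = 0, i.e. 92583/8800 + (819/200)*q1 + (3/8)*q2 = 0.
  h^3: a_3 + q1*a_2 + q2*a_1 = 0, i.e. 49167/2200 + (92583/8800)*q1 + (819/200)*q2 = 0.
Solving this linear system: q1 = -754017/278639, q2 = 18326961/12260116.
The numerator is Q*f truncated at degree 1: P0 = a_0 = 3/8; P1 = a_1 + q1*a_0 = 85827033/27863900.


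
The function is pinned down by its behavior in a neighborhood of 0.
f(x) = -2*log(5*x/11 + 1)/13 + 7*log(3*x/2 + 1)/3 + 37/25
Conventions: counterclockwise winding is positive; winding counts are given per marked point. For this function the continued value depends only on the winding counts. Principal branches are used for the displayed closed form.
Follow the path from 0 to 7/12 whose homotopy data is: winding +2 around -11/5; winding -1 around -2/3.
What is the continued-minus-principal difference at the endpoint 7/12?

The rational part is single-valued and drops out of the difference; each branch term changes only by its own monodromy.
(7/3)*log(1 - x/(-2/3)): each positive loop around -2/3 adds 2*pi*i to the log, so winding -1 contributes (7/3)*(-1)*2*pi*i = -(14/3)*pi*i.
(-2/13)*log(1 - x/(-11/5)): each positive loop around -11/5 adds 2*pi*i to the log, so winding +2 contributes (-2/13)*(2)*2*pi*i = -(8/13)*pi*i.
Summing the contributions at x = 7/12 gives -(206/39)*pi*i.

Continued minus principal equals -(206/39)*pi*i.


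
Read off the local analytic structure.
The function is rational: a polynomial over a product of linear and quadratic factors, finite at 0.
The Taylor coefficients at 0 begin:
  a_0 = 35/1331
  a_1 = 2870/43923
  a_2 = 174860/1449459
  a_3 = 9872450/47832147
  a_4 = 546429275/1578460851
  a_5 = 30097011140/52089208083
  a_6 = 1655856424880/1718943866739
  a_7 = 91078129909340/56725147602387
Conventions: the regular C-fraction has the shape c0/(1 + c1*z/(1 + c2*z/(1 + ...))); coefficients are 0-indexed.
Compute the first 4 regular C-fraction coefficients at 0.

Taylor coefficients (read off): a_0 = 35/1331, a_1 = 2870/43923, a_2 = 174860/1449459, a_3 = 9872450/47832147.
c0 = a_0 = 35/1331. Peel one level at a time: if S = 1 + c*z/S' with S'(0) = 1, then c is the z-coefficient of S and S' = c*z/(S - 1).
S_1 = c0/f = 1 + (-82/33)*z + (192/121)*z^2 + ...; c1 = -82/33.
S_2 = c1*z/(S_1 - 1) = 1 + (288/451)*z + (50841/203401)*z^2 + ...; c2 = 288/451.
S_3 = c2*z/(S_2 - 1) = 1 + (-5649/14432)*z + ...; c3 = -5649/14432.

The regular C-fraction coefficients are [35/1331, -82/33, 288/451, -5649/14432].


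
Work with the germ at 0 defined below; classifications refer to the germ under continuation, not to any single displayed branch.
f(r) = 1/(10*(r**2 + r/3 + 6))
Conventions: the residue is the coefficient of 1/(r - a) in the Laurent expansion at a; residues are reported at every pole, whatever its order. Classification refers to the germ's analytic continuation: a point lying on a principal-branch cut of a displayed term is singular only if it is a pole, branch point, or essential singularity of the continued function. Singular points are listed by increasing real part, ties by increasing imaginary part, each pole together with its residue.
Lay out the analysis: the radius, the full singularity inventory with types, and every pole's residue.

Denominator factor (r**2 + r/3 + 6): discriminant -215/9, complex-conjugate roots (-1/6) + ((1/6)*sqrt(215))*i and (-1/6) - ((1/6)*sqrt(215))*i; poles of order 1, moduli sqrt(6) and sqrt(6).
The radius of convergence is the smallest modulus among the singular points: sqrt(6).
The factor r**2 + r/3 + 6 splits as (r - a)(r - a') with a = (-1/6) - ((1/6)*sqrt(215))*i, a' = (-1/6) + ((1/6)*sqrt(215))*i. At the order-1 pole a set g(r) = (r - a)*f(r) = [1/10] / (r - a').
Simple pole: residue = g(a) at a = (-1/6) - ((1/6)*sqrt(215))*i, which is ((3/2150)*sqrt(215))*i.
The factor r**2 + r/3 + 6 splits as (r - a)(r - a') with a = (-1/6) + ((1/6)*sqrt(215))*i, a' = (-1/6) - ((1/6)*sqrt(215))*i. At the order-1 pole a set g(r) = (r - a)*f(r) = [1/10] / (r - a').
Simple pole: residue = g(a) at a = (-1/6) + ((1/6)*sqrt(215))*i, which is -((3/2150)*sqrt(215))*i.
List the singular points by increasing real part (a conjugate pair: the negative imaginary part first).

Radius of convergence at 0: sqrt(6).
At (-1/6) - ((1/6)*sqrt(215))*i: a pole of order 1; residue ((3/2150)*sqrt(215))*i.
At (-1/6) + ((1/6)*sqrt(215))*i: a pole of order 1; residue -((3/2150)*sqrt(215))*i.


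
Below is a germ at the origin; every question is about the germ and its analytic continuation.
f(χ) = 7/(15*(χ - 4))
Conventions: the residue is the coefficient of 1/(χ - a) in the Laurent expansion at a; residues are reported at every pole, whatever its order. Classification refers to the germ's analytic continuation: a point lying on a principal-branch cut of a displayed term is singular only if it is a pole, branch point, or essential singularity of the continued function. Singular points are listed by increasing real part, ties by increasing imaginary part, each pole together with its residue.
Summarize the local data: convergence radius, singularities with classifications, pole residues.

Radius of convergence at 0: 4.
At 4: a pole of order 1; residue 7/15.

Denominator factor (χ - 4): pole of order 1 at 4, modulus 4.
The radius of convergence is the smallest modulus among the singular points: 4.
At the order-1 pole 4 set g(χ) = (χ - (4))*f(χ) = 7/15.
Simple pole: residue = g(a) at a = 4, which is 7/15.


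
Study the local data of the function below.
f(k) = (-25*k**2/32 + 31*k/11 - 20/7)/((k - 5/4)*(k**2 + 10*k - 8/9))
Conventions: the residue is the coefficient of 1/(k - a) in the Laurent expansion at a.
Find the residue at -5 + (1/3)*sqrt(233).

The residue is -431845/1168552 + (10536663/272272616)*sqrt(233).

The factor k**2 + 10*k - 8/9 splits as (k - a)(k - a') with a = -5 + (1/3)*sqrt(233), a' = -5 - (1/3)*sqrt(233). At the order-1 pole a set g(k) = (k - a)*f(k) = [(-25*k**2/32 + 31*k/11 - 20/7)/(k - 5/4)] / (k - a').
Simple pole: residue = g(a) at a = -5 + (1/3)*sqrt(233), which is -431845/1168552 + (10536663/272272616)*sqrt(233).


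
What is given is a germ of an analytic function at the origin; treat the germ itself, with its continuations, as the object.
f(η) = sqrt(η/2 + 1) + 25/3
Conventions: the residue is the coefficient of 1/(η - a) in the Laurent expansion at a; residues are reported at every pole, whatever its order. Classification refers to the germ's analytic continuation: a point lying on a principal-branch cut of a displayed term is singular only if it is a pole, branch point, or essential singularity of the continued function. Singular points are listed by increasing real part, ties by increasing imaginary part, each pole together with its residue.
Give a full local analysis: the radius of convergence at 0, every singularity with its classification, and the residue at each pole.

Branch term (1)*sqrt(1 - η/(-2)): its argument vanishes at η = -2, a square-root branch point, modulus 2.
The radius of convergence is the smallest modulus among the singular points: 2.

Radius of convergence at 0: 2.
At -2: an algebraic (square-root) branch point.


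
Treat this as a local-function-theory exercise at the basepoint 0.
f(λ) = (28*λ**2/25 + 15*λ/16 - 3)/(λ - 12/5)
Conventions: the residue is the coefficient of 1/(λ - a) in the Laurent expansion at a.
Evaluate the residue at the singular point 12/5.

The residue is 14253/2500.

At the order-1 pole 12/5 set g(λ) = (λ - (12/5))*f(λ) = 28*λ**2/25 + 15*λ/16 - 3.
Simple pole: residue = g(a) at a = 12/5, which is 14253/2500.


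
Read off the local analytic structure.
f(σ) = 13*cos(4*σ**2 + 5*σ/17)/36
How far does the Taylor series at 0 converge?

The factor cos(4*σ**2 + 5*σ/17) is entire and contributes no finite singular point.
The polynomial part has no poles.
No finite singular points: the Taylor series at 0 converges everywhere.

The radius of convergence is infinite.


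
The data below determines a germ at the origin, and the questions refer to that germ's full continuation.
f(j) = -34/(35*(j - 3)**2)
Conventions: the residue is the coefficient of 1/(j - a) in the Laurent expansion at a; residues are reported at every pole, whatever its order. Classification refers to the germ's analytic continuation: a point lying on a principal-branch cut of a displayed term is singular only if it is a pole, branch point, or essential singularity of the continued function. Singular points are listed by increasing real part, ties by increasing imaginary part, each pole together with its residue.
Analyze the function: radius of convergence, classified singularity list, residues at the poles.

Denominator factor (j - 3)^2: pole of order 2 at 3, modulus 3.
The radius of convergence is the smallest modulus among the singular points: 3.
At the order-2 pole 3 set g(j) = (j - (3))^2*f(j) = -34/35.
Order-2 pole: residue = g'(a); g'(3) = 0, so the residue is 0.

Radius of convergence at 0: 3.
At 3: a pole of order 2; residue 0.


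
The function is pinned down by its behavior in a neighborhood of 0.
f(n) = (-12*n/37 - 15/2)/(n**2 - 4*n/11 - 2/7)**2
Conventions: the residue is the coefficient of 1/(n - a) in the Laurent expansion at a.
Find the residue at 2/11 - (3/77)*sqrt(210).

The factor n**2 - 4*n/11 - 2/7 splits as (n - a)(n - a') with a = 2/11 - (3/77)*sqrt(210), a' = 2/11 + (3/77)*sqrt(210). At the order-2 pole a set g(n) = (n - a)^2*f(n) = [-12*n/37 - 15/2] / (n - a')^2.
Order-2 pole: residue = g'(a); g'(2/11 - (3/77)*sqrt(210)) = -(1737197/2397600)*sqrt(210), so the residue is -(1737197/2397600)*sqrt(210).

The residue is -(1737197/2397600)*sqrt(210).


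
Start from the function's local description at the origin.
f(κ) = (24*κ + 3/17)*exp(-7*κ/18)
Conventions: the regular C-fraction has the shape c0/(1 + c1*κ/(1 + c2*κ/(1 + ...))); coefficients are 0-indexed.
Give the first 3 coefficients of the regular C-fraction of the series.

Taylor coefficients (expand at 0): a_0 = 3/17, a_1 = 2441/102, a_2 = -34223/3672.
c0 = a_0 = 3/17. Peel one level at a time: if S = 1 + c*κ/S' with S'(0) = 1, then c is the κ-coefficient of S and S' = c*κ/(S - 1).
S_1 = c0/f = 1 + (-2441/18)*κ + (11951185/648)*κ^2 + ...; c1 = -2441/18.
S_2 = c1*κ/(S_1 - 1) = 1 + (11951185/87876)*κ + ...; c2 = 11951185/87876.

The regular C-fraction coefficients are [3/17, -2441/18, 11951185/87876].


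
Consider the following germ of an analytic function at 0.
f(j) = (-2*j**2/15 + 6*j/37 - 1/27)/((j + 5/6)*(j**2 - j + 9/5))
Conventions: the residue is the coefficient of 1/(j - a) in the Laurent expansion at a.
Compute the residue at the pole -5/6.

At the order-1 pole -5/6 set g(j) = (j - (-5/6))*f(j) = (-2*j**2/15 + 6*j/37 - 1/27)/(j**2 - j + 9/5).
Simple pole: residue = g(a) at a = -5/6, which is -5290/66489.

The residue is -5290/66489.


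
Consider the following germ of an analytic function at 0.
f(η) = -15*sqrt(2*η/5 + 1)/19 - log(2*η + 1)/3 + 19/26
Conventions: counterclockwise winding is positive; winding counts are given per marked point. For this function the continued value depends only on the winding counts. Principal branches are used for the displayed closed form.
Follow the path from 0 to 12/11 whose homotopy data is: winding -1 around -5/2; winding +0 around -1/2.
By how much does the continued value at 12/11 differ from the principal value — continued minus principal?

Continued minus principal equals (6/209)*sqrt(4345).

The rational part is single-valued and drops out of the difference; each branch term changes only by its own monodromy.
(-1/3)*log(1 - η/(-1/2)): winding 0 around -1/2, so this term returns to its principal value, contribution 0.
(-15/19)*sqrt(1 - η/(-5/2)): winding -1 is odd, the square root flips sign, contributing -2*(-15/19)*sqrt(1 - (12/11)/(-5/2)) = -2*(-15/19)*sqrt(79/55) = (6/209)*sqrt(4345).
Summing the contributions at η = 12/11 gives (6/209)*sqrt(4345).


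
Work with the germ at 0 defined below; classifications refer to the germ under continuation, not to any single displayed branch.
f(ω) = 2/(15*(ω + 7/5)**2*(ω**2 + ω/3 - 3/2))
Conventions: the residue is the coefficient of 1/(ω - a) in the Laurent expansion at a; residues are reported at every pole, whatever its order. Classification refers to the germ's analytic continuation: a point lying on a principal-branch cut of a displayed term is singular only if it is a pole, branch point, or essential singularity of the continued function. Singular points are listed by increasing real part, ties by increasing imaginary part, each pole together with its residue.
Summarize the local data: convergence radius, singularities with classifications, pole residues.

Radius of convergence at 0: -1/6 + (1/6)*sqrt(55).
At -1/6 - (1/6)*sqrt(55): a pole of order 1; residue -3700 - (5488/11)*sqrt(55).
At -7/5: a pole of order 2; residue 7400.
At -1/6 + (1/6)*sqrt(55): a pole of order 1; residue -3700 + (5488/11)*sqrt(55).


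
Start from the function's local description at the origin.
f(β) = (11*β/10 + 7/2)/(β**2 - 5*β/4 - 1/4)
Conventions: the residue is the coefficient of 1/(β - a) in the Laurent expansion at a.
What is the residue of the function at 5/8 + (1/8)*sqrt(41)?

The residue is 11/20 + (67/164)*sqrt(41).

The factor β**2 - 5*β/4 - 1/4 splits as (β - a)(β - a') with a = 5/8 + (1/8)*sqrt(41), a' = 5/8 - (1/8)*sqrt(41). At the order-1 pole a set g(β) = (β - a)*f(β) = [11*β/10 + 7/2] / (β - a').
Simple pole: residue = g(a) at a = 5/8 + (1/8)*sqrt(41), which is 11/20 + (67/164)*sqrt(41).
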